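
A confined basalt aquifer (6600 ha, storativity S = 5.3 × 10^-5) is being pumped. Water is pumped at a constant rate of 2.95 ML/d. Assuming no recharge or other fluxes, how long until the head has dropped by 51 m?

t ≈ 60.5 days

A = 6600 ha = 6.6 × 10^7 m²
ΔV = S × A × Δh = 5.3 × 10^-5 × 6.6 × 10^7 × 51 = 1.784 × 10^5 m³
Q = 2.95 ML/d = 2950 m³/d
t = ΔV / Q = 1.784 × 10^5 m³ / 2950 m³/d = 60.47 d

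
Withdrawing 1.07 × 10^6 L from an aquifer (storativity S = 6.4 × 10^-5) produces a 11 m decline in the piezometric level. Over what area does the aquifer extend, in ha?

ΔV = 1.07 × 10^6 L = 1070 m³
A = ΔV / (S × Δh) = 1070 / (6.4 × 10^-5 × 11) = 1.52 × 10^6 m²
A = 1.52 × 10^6 m² = 152 ha

A ≈ 152 ha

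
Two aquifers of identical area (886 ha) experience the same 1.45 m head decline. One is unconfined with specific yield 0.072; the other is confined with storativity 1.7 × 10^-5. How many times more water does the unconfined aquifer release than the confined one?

A = 886 ha = 8.86 × 10^6 m²
Unconfined: ΔV_u = Sy × A × Δh = 0.072 × 8.86 × 10^6 × 1.45 = 9.25 × 10^5 m³
Confined: ΔV_c = S × A × Δh = 1.7 × 10^-5 × 8.86 × 10^6 × 1.45 = 218.4 m³
Ratio = ΔV_u / ΔV_c = Sy / S = 0.072 / 1.7 × 10^-5 = 4235

ΔV_u / ΔV_c ≈ 4240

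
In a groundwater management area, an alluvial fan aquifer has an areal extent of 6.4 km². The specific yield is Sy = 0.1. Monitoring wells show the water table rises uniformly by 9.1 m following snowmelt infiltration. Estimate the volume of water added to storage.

ΔV ≈ 5.82 × 10^6 m³

A = 6.4 km² = 6.4 × 10^6 m²
ΔV = Sy × A × Δh = 0.1 × 6.4 × 10^6 m² × 9.1 m = 5.824 × 10^6 m³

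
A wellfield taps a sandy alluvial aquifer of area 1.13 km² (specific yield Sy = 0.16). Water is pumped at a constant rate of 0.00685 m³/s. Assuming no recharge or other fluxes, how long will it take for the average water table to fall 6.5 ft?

t ≈ 605 days

A = 1.13 km² = 1.13 × 10^6 m²
Δh = 6.5 ft = 1.981 m
ΔV = Sy × A × Δh = 0.16 × 1.13 × 10^6 × 1.981 = 3.582 × 10^5 m³
Q = 0.00685 m³/s = 591.8 m³/d
t = ΔV / Q = 3.582 × 10^5 m³ / 591.8 m³/d = 605.2 d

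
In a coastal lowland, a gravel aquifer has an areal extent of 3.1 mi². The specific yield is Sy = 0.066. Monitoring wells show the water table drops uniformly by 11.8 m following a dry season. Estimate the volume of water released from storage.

A = 3.1 mi² = 8.029 × 10^6 m²
ΔV = Sy × A × Δh = 0.066 × 8.029 × 10^6 m² × 11.8 m = 6.253 × 10^6 m³

ΔV ≈ 6.25 × 10^6 m³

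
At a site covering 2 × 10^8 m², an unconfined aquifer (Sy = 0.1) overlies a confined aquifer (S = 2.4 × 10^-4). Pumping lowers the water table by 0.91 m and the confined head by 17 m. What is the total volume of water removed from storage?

ΔV ≈ 1.9 × 10^7 m³

Unconfined: ΔV_u = Sy × A × Δh_u = 0.1 × 2 × 10^8 × 0.91 = 1.82 × 10^7 m³
Confined: ΔV_c = S × A × Δh_c = 2.4 × 10^-4 × 2 × 10^8 × 17 = 8.16 × 10^5 m³
Total ΔV = 1.82 × 10^7 + 8.16 × 10^5 = 1.902 × 10^7 m³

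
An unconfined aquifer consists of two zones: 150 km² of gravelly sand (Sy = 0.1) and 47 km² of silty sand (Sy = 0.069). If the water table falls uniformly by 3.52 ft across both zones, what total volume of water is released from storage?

A₁ = 150 km² = 1.5 × 10^8 m²; A₂ = 47 km² = 4.7 × 10^7 m²
Δh = 3.52 ft = 1.073 m
ΔV₁ = 0.1 × 1.5 × 10^8 × 1.073 = 1.609 × 10^7 m³
ΔV₂ = 0.069 × 4.7 × 10^7 × 1.073 = 3.479 × 10^6 m³
ΔV = ΔV₁ + ΔV₂ = 1.957 × 10^7 m³

ΔV ≈ 1.96 × 10^7 m³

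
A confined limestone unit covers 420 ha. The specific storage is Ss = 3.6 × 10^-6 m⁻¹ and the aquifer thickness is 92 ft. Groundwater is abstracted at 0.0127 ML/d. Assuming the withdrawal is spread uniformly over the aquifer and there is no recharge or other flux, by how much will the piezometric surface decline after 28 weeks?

Δh ≈ 5.87 m

b = 92 ft = 28.04 m
S = Ss × b = 3.6 × 10^-6 m⁻¹ × 28.04 m = 1.009 × 10^-4
A = 420 ha = 4.2 × 10^6 m²
Q = 0.0127 ML/d = 12.7 m³/d
t = 28 weeks = 196 d
ΔV = Q × t = 12.7 m³/d × 196 d = 2489 m³
Δh = ΔV / (S × A) = 2489 / (1.009 × 10^-4 × 4.2 × 10^6) = 5.871 m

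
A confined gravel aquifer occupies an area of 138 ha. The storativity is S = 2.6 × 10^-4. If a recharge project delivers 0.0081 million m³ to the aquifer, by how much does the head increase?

A = 138 ha = 1.38 × 10^6 m²
ΔV = 0.0081 million m³ = 8100 m³
Δh = ΔV / (S × A) = 8100 m³ / (2.6 × 10^-4 × 1.38 × 10^6 m²) = 22.58 m

Δh ≈ 22.6 m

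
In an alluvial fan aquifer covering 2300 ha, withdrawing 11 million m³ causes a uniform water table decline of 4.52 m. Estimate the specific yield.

A = 2300 ha = 2.3 × 10^7 m²
ΔV = 11 million m³ = 1.1 × 10^7 m³
Sy = ΔV / (A × Δh) = 1.1 × 10^7 m³ / (2.3 × 10^7 m² × 4.52 m) = 0.1058

Sy ≈ 0.11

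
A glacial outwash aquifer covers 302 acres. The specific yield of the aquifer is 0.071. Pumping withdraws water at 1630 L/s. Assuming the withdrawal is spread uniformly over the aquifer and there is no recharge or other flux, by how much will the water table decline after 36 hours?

Δh ≈ 2.43 m

A = 302 acres = 1.222 × 10^6 m²
Q = 1630 L/s = 1.408 × 10^5 m³/d
t = 36 hours = 1.5 d
ΔV = Q × t = 1.408 × 10^5 m³/d × 1.5 d = 2.112 × 10^5 m³
Δh = ΔV / (Sy × A) = 2.112 × 10^5 / (0.071 × 1.222 × 10^6) = 2.434 m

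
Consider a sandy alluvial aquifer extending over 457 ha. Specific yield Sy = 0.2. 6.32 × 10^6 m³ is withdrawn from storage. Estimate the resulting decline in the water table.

A = 457 ha = 4.57 × 10^6 m²
Δh = ΔV / (Sy × A) = 6.32 × 10^6 m³ / (0.2 × 4.57 × 10^6 m²) = 6.915 m

Δh ≈ 6.91 m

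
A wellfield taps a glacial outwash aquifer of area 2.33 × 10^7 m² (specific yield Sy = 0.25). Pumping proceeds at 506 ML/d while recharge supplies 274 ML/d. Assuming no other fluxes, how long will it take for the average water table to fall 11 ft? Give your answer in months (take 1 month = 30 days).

Δh = 11 ft = 3.353 m
ΔV = Sy × A × Δh = 0.25 × 2.33 × 10^7 × 3.353 = 1.953 × 10^7 m³
Net withdrawal = 506 − 274 = 232 ML/d = 2.32 × 10^5 m³/d
t = ΔV / Q = 1.953 × 10^7 m³ / 2.32 × 10^5 m³/d = 84.18 d
t = 84.18 d ≈ 2.806 months

t ≈ 2.81 months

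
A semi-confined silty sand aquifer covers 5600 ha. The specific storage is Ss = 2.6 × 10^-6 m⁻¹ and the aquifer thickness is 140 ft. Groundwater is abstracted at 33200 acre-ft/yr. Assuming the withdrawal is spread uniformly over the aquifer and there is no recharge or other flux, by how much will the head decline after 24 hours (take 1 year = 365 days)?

b = 140 ft = 42.67 m
S = Ss × b = 2.6 × 10^-6 m⁻¹ × 42.67 m = 1.109 × 10^-4
A = 5600 ha = 5.6 × 10^7 m²
Q = 33200 acre-ft/yr = 1.122 × 10^5 m³/d
t = 24 hours = 1 d
ΔV = Q × t = 1.122 × 10^5 m³/d × 1 d = 1.122 × 10^5 m³
Δh = ΔV / (S × A) = 1.122 × 10^5 / (1.109 × 10^-4 × 5.6 × 10^7) = 18.06 m

Δh ≈ 18.1 m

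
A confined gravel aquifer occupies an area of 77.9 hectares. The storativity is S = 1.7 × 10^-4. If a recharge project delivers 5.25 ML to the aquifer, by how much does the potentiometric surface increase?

A = 77.9 hectares = 7.79 × 10^5 m²
ΔV = 5.25 ML = 5250 m³
Δh = ΔV / (S × A) = 5250 m³ / (1.7 × 10^-4 × 7.79 × 10^5 m²) = 39.64 m

Δh ≈ 39.6 m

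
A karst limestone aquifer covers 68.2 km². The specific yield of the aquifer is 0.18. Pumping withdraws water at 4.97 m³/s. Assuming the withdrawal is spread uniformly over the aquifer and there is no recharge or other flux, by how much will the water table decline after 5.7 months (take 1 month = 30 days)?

A = 68.2 km² = 6.82 × 10^7 m²
Q = 4.97 m³/s = 4.294 × 10^5 m³/d
t = 5.7 months = 171 d
ΔV = Q × t = 4.294 × 10^5 m³/d × 171 d = 7.343 × 10^7 m³
Δh = ΔV / (Sy × A) = 7.343 × 10^7 / (0.18 × 6.82 × 10^7) = 5.981 m

Δh ≈ 5.98 m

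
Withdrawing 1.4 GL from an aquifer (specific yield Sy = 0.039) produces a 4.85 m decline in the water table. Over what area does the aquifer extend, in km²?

A ≈ 7.4 km²

ΔV = 1.4 GL = 1.4 × 10^6 m³
A = ΔV / (Sy × Δh) = 1.4 × 10^6 / (0.039 × 4.85) = 7.402 × 10^6 m²
A = 7.402 × 10^6 m² = 7.402 km²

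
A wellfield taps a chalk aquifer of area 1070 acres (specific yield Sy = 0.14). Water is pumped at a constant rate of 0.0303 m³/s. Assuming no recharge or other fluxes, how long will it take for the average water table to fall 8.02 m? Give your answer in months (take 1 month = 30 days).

A = 1070 acres = 4.33 × 10^6 m²
ΔV = Sy × A × Δh = 0.14 × 4.33 × 10^6 × 8.02 = 4.862 × 10^6 m³
Q = 0.0303 m³/s = 2618 m³/d
t = ΔV / Q = 4.862 × 10^6 m³ / 2618 m³/d = 1857 d
t = 1857 d ≈ 61.91 months

t ≈ 61.9 months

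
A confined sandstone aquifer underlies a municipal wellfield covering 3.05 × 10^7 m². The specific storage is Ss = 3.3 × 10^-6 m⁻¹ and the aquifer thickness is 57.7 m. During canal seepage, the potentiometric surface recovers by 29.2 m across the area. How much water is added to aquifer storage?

ΔV ≈ 1.7 × 10^5 m³

S = Ss × b = 3.3 × 10^-6 m⁻¹ × 57.7 m = 1.904 × 10^-4
ΔV = S × A × Δh = 1.904 × 10^-4 × 3.05 × 10^7 m² × 29.2 m = 1.696 × 10^5 m³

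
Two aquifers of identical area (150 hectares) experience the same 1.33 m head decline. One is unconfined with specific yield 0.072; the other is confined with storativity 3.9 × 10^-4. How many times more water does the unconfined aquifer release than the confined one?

ΔV_u / ΔV_c ≈ 185

A = 150 hectares = 1.5 × 10^6 m²
Unconfined: ΔV_u = Sy × A × Δh = 0.072 × 1.5 × 10^6 × 1.33 = 1.436 × 10^5 m³
Confined: ΔV_c = S × A × Δh = 3.9 × 10^-4 × 1.5 × 10^6 × 1.33 = 778.1 m³
Ratio = ΔV_u / ΔV_c = Sy / S = 0.072 / 3.9 × 10^-4 = 184.6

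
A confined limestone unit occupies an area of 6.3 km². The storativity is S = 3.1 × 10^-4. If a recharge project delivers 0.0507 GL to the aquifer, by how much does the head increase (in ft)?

A = 6.3 km² = 6.3 × 10^6 m²
ΔV = 0.0507 GL = 50700 m³
Δh = ΔV / (S × A) = 50700 m³ / (3.1 × 10^-4 × 6.3 × 10^6 m²) = 25.96 m
Δh = 25.96 m = 85.17 ft

Δh ≈ 85.2 ft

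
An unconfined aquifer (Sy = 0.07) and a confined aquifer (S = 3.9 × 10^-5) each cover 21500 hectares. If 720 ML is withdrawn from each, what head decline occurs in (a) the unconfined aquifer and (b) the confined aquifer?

A = 21500 hectares = 2.15 × 10^8 m²
ΔV = 720 ML = 7.2 × 10^5 m³
Unconfined: Δh_u = ΔV/(Sy·A) = 7.2 × 10^5/(0.07 × 2.15 × 10^8) = 0.04784 m
Confined: Δh_c = ΔV/(S·A) = 7.2 × 10^5/(3.9 × 10^-5 × 2.15 × 10^8) = 85.87 m

Δh_u ≈ 0.0478 m; Δh_c ≈ 85.9 m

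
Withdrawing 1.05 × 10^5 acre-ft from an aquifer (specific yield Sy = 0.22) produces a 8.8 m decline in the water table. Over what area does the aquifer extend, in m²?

ΔV = 1.05 × 10^5 acre-ft = 1.295 × 10^8 m³
A = ΔV / (Sy × Δh) = 1.295 × 10^8 / (0.22 × 8.8) = 6.69 × 10^7 m²

A ≈ 6.69 × 10^7 m²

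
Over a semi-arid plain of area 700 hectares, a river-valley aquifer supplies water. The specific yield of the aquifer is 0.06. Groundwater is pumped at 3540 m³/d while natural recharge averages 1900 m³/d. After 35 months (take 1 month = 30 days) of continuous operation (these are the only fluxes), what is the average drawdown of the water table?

A = 700 hectares = 7 × 10^6 m²
Net abstraction = 3540 − 1900 = 1640 m³/d
t = 35 months = 1050 d
ΔV = Q × t = 1640 m³/d × 1050 d = 1.722 × 10^6 m³
Δh = ΔV / (Sy × A) = 1.722 × 10^6 / (0.06 × 7 × 10^6) = 4.1 m

Δh ≈ 4.1 m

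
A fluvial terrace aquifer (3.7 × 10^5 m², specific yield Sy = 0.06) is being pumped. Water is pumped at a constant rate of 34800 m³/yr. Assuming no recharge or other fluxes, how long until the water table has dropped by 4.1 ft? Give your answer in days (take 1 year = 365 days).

Δh = 4.1 ft = 1.25 m
ΔV = Sy × A × Δh = 0.06 × 3.7 × 10^5 × 1.25 = 27740 m³
Q = 34800 m³/yr = 95.34 m³/d
t = ΔV / Q = 27740 m³ / 95.34 m³/d = 291 d

t ≈ 291 days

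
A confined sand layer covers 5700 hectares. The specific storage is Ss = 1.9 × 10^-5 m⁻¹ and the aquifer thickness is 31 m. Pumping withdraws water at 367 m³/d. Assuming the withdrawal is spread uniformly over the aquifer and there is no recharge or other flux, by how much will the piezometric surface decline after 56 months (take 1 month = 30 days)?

Δh ≈ 18.4 m

S = Ss × b = 1.9 × 10^-5 m⁻¹ × 31 m = 5.89 × 10^-4
A = 5700 hectares = 5.7 × 10^7 m²
t = 56 months = 1680 d
ΔV = Q × t = 367 m³/d × 1680 d = 6.166 × 10^5 m³
Δh = ΔV / (S × A) = 6.166 × 10^5 / (5.89 × 10^-4 × 5.7 × 10^7) = 18.36 m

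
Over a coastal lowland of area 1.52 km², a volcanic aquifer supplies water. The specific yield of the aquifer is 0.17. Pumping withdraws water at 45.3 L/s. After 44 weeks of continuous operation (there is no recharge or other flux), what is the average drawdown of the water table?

Δh ≈ 4.67 m

A = 1.52 km² = 1.52 × 10^6 m²
Q = 45.3 L/s = 3914 m³/d
t = 44 weeks = 308 d
ΔV = Q × t = 3914 m³/d × 308 d = 1.205 × 10^6 m³
Δh = ΔV / (Sy × A) = 1.205 × 10^6 / (0.17 × 1.52 × 10^6) = 4.665 m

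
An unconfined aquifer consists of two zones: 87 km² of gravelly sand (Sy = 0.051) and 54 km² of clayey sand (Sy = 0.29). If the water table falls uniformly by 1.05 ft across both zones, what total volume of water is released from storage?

A₁ = 87 km² = 8.7 × 10^7 m²; A₂ = 54 km² = 5.4 × 10^7 m²
Δh = 1.05 ft = 0.32 m
ΔV₁ = 0.051 × 8.7 × 10^7 × 0.32 = 1.42 × 10^6 m³
ΔV₂ = 0.29 × 5.4 × 10^7 × 0.32 = 5.012 × 10^6 m³
ΔV = ΔV₁ + ΔV₂ = 6.432 × 10^6 m³

ΔV ≈ 6.43 × 10^6 m³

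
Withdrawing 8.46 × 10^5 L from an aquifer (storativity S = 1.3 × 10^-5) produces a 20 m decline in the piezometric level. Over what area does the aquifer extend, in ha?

A ≈ 325 ha

ΔV = 8.46 × 10^5 L = 846 m³
A = ΔV / (S × Δh) = 846 / (1.3 × 10^-5 × 20) = 3.254 × 10^6 m²
A = 3.254 × 10^6 m² = 325.4 ha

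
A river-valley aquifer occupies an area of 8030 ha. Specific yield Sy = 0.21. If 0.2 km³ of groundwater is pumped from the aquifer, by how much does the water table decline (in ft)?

Δh ≈ 38.9 ft

A = 8030 ha = 8.03 × 10^7 m²
ΔV = 0.2 km³ = 2 × 10^8 m³
Δh = ΔV / (Sy × A) = 2 × 10^8 m³ / (0.21 × 8.03 × 10^7 m²) = 11.86 m
Δh = 11.86 m = 38.91 ft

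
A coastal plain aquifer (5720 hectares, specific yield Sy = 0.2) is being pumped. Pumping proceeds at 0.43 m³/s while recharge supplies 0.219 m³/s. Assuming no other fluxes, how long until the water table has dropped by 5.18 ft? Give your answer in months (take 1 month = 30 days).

A = 5720 hectares = 5.72 × 10^7 m²
Δh = 5.18 ft = 1.579 m
ΔV = Sy × A × Δh = 0.2 × 5.72 × 10^7 × 1.579 = 1.806 × 10^7 m³
Net withdrawal = 0.43 − 0.219 = 0.211 m³/s = 18230 m³/d
t = ΔV / Q = 1.806 × 10^7 m³ / 18230 m³/d = 990.8 d
t = 990.8 d ≈ 33.03 months

t ≈ 33 months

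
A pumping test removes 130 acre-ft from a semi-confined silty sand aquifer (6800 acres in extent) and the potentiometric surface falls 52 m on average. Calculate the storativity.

S ≈ 1.1 × 10^-4

A = 6800 acres = 2.752 × 10^7 m²
ΔV = 130 acre-ft = 1.604 × 10^5 m³
S = ΔV / (A × Δh) = 1.604 × 10^5 m³ / (2.752 × 10^7 m² × 52 m) = 1.121 × 10^-4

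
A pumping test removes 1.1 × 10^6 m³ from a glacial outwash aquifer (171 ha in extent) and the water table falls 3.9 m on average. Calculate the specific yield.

Sy ≈ 0.16

A = 171 ha = 1.71 × 10^6 m²
Sy = ΔV / (A × Δh) = 1.1 × 10^6 m³ / (1.71 × 10^6 m² × 3.9 m) = 0.1649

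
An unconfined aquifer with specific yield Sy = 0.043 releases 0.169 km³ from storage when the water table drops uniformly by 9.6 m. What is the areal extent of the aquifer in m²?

ΔV = 0.169 km³ = 1.69 × 10^8 m³
A = ΔV / (Sy × Δh) = 1.69 × 10^8 / (0.043 × 9.6) = 4.094 × 10^8 m²

A ≈ 4.09 × 10^8 m²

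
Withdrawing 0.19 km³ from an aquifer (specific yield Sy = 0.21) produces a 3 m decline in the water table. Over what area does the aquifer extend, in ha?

A ≈ 30200 ha

ΔV = 0.19 km³ = 1.9 × 10^8 m³
A = ΔV / (Sy × Δh) = 1.9 × 10^8 / (0.21 × 3) = 3.016 × 10^8 m²
A = 3.016 × 10^8 m² = 30160 ha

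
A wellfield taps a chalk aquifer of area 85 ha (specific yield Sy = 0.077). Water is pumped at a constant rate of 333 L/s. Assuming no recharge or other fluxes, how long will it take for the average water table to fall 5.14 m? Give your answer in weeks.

t ≈ 1.67 weeks

A = 85 ha = 8.5 × 10^5 m²
ΔV = Sy × A × Δh = 0.077 × 8.5 × 10^5 × 5.14 = 3.364 × 10^5 m³
Q = 333 L/s = 28770 m³/d
t = ΔV / Q = 3.364 × 10^5 m³ / 28770 m³/d = 11.69 d
t = 11.69 d ≈ 1.67 weeks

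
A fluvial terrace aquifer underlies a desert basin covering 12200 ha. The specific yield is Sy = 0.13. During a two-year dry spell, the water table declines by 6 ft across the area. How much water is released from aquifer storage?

ΔV ≈ 2.9 × 10^7 m³

A = 12200 ha = 1.22 × 10^8 m²
Δh = 6 ft = 1.829 m
ΔV = Sy × A × Δh = 0.13 × 1.22 × 10^8 m² × 1.829 m = 2.9 × 10^7 m³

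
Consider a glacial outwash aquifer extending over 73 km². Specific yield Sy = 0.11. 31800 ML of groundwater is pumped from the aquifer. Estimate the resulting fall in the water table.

A = 73 km² = 7.3 × 10^7 m²
ΔV = 31800 ML = 3.18 × 10^7 m³
Δh = ΔV / (Sy × A) = 3.18 × 10^7 m³ / (0.11 × 7.3 × 10^7 m²) = 3.96 m

Δh ≈ 3.96 m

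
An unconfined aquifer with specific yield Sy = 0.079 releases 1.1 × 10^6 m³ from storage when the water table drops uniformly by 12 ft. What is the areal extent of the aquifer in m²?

A ≈ 3.81 × 10^6 m²

Δh = 12 ft = 3.658 m
A = ΔV / (Sy × Δh) = 1.1 × 10^6 / (0.079 × 3.658) = 3.807 × 10^6 m²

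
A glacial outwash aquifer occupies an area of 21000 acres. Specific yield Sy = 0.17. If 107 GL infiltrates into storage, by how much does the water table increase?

Δh ≈ 7.41 m

A = 21000 acres = 8.498 × 10^7 m²
ΔV = 107 GL = 1.07 × 10^8 m³
Δh = ΔV / (Sy × A) = 1.07 × 10^8 m³ / (0.17 × 8.498 × 10^7 m²) = 7.406 m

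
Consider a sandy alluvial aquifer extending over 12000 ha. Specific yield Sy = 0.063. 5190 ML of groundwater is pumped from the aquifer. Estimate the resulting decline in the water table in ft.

Δh ≈ 2.25 ft

A = 12000 ha = 1.2 × 10^8 m²
ΔV = 5190 ML = 5.19 × 10^6 m³
Δh = ΔV / (Sy × A) = 5.19 × 10^6 m³ / (0.063 × 1.2 × 10^8 m²) = 0.6865 m
Δh = 0.6865 m = 2.252 ft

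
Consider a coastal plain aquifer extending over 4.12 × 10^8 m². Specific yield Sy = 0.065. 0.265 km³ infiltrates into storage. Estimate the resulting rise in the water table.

Δh ≈ 9.9 m

ΔV = 0.265 km³ = 2.65 × 10^8 m³
Δh = ΔV / (Sy × A) = 2.65 × 10^8 m³ / (0.065 × 4.12 × 10^8 m²) = 9.895 m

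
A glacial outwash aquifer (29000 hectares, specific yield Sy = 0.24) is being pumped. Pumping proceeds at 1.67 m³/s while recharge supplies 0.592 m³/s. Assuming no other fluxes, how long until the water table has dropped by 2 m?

A = 29000 hectares = 2.9 × 10^8 m²
ΔV = Sy × A × Δh = 0.24 × 2.9 × 10^8 × 2 = 1.392 × 10^8 m³
Net withdrawal = 1.67 − 0.592 = 1.078 m³/s = 93140 m³/d
t = ΔV / Q = 1.392 × 10^8 m³ / 93140 m³/d = 1495 d

t ≈ 1490 days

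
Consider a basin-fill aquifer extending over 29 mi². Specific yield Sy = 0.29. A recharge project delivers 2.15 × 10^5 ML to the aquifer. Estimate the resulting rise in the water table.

Δh ≈ 9.87 m

A = 29 mi² = 7.511 × 10^7 m²
ΔV = 2.15 × 10^5 ML = 2.15 × 10^8 m³
Δh = ΔV / (Sy × A) = 2.15 × 10^8 m³ / (0.29 × 7.511 × 10^7 m²) = 9.871 m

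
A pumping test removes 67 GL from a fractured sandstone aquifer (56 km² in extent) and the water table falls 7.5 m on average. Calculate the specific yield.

Sy ≈ 0.16

A = 56 km² = 5.6 × 10^7 m²
ΔV = 67 GL = 6.7 × 10^7 m³
Sy = ΔV / (A × Δh) = 6.7 × 10^7 m³ / (5.6 × 10^7 m² × 7.5 m) = 0.1595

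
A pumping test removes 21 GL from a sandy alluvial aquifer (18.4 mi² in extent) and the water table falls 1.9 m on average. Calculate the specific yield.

A = 18.4 mi² = 4.766 × 10^7 m²
ΔV = 21 GL = 2.1 × 10^7 m³
Sy = ΔV / (A × Δh) = 2.1 × 10^7 m³ / (4.766 × 10^7 m² × 1.9 m) = 0.2319

Sy ≈ 0.23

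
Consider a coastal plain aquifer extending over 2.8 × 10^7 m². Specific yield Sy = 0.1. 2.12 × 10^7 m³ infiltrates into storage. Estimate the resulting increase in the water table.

Δh ≈ 7.57 m

Δh = ΔV / (Sy × A) = 2.12 × 10^7 m³ / (0.1 × 2.8 × 10^7 m²) = 7.571 m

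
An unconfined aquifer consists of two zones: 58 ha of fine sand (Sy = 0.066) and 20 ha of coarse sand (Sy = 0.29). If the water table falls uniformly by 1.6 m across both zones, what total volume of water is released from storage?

ΔV ≈ 1.54 × 10^5 m³

A₁ = 58 ha = 5.8 × 10^5 m²; A₂ = 20 ha = 2 × 10^5 m²
ΔV₁ = 0.066 × 5.8 × 10^5 × 1.6 = 61250 m³
ΔV₂ = 0.29 × 2 × 10^5 × 1.6 = 92800 m³
ΔV = ΔV₁ + ΔV₂ = 1.54 × 10^5 m³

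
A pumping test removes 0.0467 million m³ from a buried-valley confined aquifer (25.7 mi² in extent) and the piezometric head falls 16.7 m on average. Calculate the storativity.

S ≈ 4.2 × 10^-5

A = 25.7 mi² = 6.656 × 10^7 m²
ΔV = 0.0467 million m³ = 46700 m³
S = ΔV / (A × Δh) = 46700 m³ / (6.656 × 10^7 m² × 16.7 m) = 4.201 × 10^-5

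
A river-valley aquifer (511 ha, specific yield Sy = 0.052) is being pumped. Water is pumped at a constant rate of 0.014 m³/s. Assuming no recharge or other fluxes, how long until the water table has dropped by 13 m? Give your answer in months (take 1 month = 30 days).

t ≈ 95.2 months

A = 511 ha = 5.11 × 10^6 m²
ΔV = Sy × A × Δh = 0.052 × 5.11 × 10^6 × 13 = 3.454 × 10^6 m³
Q = 0.014 m³/s = 1210 m³/d
t = ΔV / Q = 3.454 × 10^6 m³ / 1210 m³/d = 2856 d
t = 2856 d ≈ 95.19 months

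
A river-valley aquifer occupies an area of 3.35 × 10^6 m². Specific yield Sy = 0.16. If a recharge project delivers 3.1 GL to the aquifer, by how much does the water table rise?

Δh ≈ 5.78 m

ΔV = 3.1 GL = 3.1 × 10^6 m³
Δh = ΔV / (Sy × A) = 3.1 × 10^6 m³ / (0.16 × 3.35 × 10^6 m²) = 5.784 m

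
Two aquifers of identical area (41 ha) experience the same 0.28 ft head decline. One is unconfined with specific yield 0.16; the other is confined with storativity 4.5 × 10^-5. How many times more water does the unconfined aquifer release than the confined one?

A = 41 ha = 4.1 × 10^5 m²
Δh = 0.28 ft = 0.08534 m
Unconfined: ΔV_u = Sy × A × Δh = 0.16 × 4.1 × 10^5 × 0.08534 = 5599 m³
Confined: ΔV_c = S × A × Δh = 4.5 × 10^-5 × 4.1 × 10^5 × 0.08534 = 1.575 m³
Ratio = ΔV_u / ΔV_c = Sy / S = 0.16 / 4.5 × 10^-5 = 3556

ΔV_u / ΔV_c ≈ 3560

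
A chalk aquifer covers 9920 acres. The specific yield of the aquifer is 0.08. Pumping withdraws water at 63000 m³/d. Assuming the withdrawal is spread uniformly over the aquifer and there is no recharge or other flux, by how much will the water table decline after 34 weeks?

A = 9920 acres = 4.014 × 10^7 m²
t = 34 weeks = 238 d
ΔV = Q × t = 63000 m³/d × 238 d = 1.499 × 10^7 m³
Δh = ΔV / (Sy × A) = 1.499 × 10^7 / (0.08 × 4.014 × 10^7) = 4.669 m

Δh ≈ 4.67 m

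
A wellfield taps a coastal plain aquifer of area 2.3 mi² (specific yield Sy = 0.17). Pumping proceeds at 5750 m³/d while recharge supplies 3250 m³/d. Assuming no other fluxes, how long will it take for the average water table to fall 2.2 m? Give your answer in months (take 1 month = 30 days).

A = 2.3 mi² = 5.957 × 10^6 m²
ΔV = Sy × A × Δh = 0.17 × 5.957 × 10^6 × 2.2 = 2.228 × 10^6 m³
Net withdrawal = 5750 − 3250 = 2500 m³/d
t = ΔV / Q = 2.228 × 10^6 m³ / 2500 m³/d = 891.2 d
t = 891.2 d ≈ 29.71 months

t ≈ 29.7 months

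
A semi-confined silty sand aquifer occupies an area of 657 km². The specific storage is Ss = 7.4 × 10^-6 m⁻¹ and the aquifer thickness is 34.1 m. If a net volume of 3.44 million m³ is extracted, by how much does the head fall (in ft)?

S = Ss × b = 7.4 × 10^-6 m⁻¹ × 34.1 m = 2.523 × 10^-4
A = 657 km² = 6.57 × 10^8 m²
ΔV = 3.44 million m³ = 3.44 × 10^6 m³
Δh = ΔV / (S × A) = 3.44 × 10^6 m³ / (2.523 × 10^-4 × 6.57 × 10^8 m²) = 20.75 m
Δh = 20.75 m = 68.08 ft

Δh ≈ 68.1 ft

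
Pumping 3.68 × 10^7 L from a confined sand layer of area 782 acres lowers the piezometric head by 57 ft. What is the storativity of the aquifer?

S ≈ 6.7 × 10^-4

A = 782 acres = 3.165 × 10^6 m²
Δh = 57 ft = 17.37 m
ΔV = 3.68 × 10^7 L = 36800 m³
S = ΔV / (A × Δh) = 36800 m³ / (3.165 × 10^6 m² × 17.37 m) = 6.693 × 10^-4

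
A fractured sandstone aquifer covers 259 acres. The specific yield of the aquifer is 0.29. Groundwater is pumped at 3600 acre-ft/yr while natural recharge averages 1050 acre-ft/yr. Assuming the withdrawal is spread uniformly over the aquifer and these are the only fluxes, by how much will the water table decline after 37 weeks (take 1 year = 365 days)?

A = 259 acres = 1.048 × 10^6 m²
Net abstraction = 3600 − 1050 = 2550 acre-ft/yr
Q_net = 2550 acre-ft/yr = 8617 m³/d
t = 37 weeks = 259 d
ΔV = Q × t = 8617 m³/d × 259 d = 2.232 × 10^6 m³
Δh = ΔV / (Sy × A) = 2.232 × 10^6 / (0.29 × 1.048 × 10^6) = 7.343 m

Δh ≈ 7.34 m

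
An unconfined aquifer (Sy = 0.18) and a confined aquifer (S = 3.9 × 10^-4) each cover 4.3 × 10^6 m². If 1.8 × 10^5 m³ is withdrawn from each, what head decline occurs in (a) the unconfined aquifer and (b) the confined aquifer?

Unconfined: Δh_u = ΔV/(Sy·A) = 1.8 × 10^5/(0.18 × 4.3 × 10^6) = 0.2326 m
Confined: Δh_c = ΔV/(S·A) = 1.8 × 10^5/(3.9 × 10^-4 × 4.3 × 10^6) = 107.3 m

Δh_u ≈ 0.233 m; Δh_c ≈ 107 m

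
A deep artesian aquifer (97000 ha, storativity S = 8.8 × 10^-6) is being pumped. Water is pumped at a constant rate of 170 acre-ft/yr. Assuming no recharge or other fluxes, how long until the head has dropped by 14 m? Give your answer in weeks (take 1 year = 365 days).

A = 97000 ha = 9.7 × 10^8 m²
ΔV = S × A × Δh = 8.8 × 10^-6 × 9.7 × 10^8 × 14 = 1.195 × 10^5 m³
Q = 170 acre-ft/yr = 574.5 m³/d
t = ΔV / Q = 1.195 × 10^5 m³ / 574.5 m³/d = 208 d
t = 208 d ≈ 29.72 weeks

t ≈ 29.7 weeks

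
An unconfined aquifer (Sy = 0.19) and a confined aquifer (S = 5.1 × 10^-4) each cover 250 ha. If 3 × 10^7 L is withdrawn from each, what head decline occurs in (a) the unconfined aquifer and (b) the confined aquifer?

A = 250 ha = 2.5 × 10^6 m²
ΔV = 3 × 10^7 L = 30000 m³
Unconfined: Δh_u = ΔV/(Sy·A) = 30000/(0.19 × 2.5 × 10^6) = 0.06316 m
Confined: Δh_c = ΔV/(S·A) = 30000/(5.1 × 10^-4 × 2.5 × 10^6) = 23.53 m

Δh_u ≈ 0.0632 m; Δh_c ≈ 23.5 m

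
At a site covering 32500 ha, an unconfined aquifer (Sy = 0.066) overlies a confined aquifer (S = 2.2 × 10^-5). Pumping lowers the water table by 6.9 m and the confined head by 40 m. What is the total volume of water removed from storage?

ΔV ≈ 1.48 × 10^8 m³

A = 32500 ha = 3.25 × 10^8 m²
Unconfined: ΔV_u = Sy × A × Δh_u = 0.066 × 3.25 × 10^8 × 6.9 = 1.48 × 10^8 m³
Confined: ΔV_c = S × A × Δh_c = 2.2 × 10^-5 × 3.25 × 10^8 × 40 = 2.86 × 10^5 m³
Total ΔV = 1.48 × 10^8 + 2.86 × 10^5 = 1.483 × 10^8 m³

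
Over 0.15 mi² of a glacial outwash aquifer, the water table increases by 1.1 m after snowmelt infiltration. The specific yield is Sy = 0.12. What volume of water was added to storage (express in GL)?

ΔV ≈ 0.0513 GL

A = 0.15 mi² = 3.885 × 10^5 m²
ΔV = Sy × A × Δh = 0.12 × 3.885 × 10^5 m² × 1.1 m = 51280 m³
ΔV = 51280 m³ = 0.05128 GL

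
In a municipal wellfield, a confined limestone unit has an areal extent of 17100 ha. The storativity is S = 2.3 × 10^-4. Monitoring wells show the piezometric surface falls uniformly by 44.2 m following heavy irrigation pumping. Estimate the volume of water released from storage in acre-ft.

ΔV ≈ 1410 acre-ft

A = 17100 ha = 1.71 × 10^8 m²
ΔV = S × A × Δh = 2.3 × 10^-4 × 1.71 × 10^8 m² × 44.2 m = 1.738 × 10^6 m³
ΔV = 1.738 × 10^6 m³ = 1409 acre-ft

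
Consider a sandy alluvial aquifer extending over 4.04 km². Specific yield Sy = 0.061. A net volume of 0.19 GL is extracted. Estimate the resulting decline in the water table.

Δh ≈ 0.771 m

A = 4.04 km² = 4.04 × 10^6 m²
ΔV = 0.19 GL = 1.9 × 10^5 m³
Δh = ΔV / (Sy × A) = 1.9 × 10^5 m³ / (0.061 × 4.04 × 10^6 m²) = 0.771 m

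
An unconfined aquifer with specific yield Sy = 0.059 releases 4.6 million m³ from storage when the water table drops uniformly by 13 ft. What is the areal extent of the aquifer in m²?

A ≈ 1.97 × 10^7 m²

Δh = 13 ft = 3.962 m
ΔV = 4.6 million m³ = 4.6 × 10^6 m³
A = ΔV / (Sy × Δh) = 4.6 × 10^6 / (0.059 × 3.962) = 1.968 × 10^7 m²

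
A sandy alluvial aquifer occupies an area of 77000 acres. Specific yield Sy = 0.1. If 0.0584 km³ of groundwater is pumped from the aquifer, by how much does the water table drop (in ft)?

Δh ≈ 6.15 ft

A = 77000 acres = 3.116 × 10^8 m²
ΔV = 0.0584 km³ = 5.84 × 10^7 m³
Δh = ΔV / (Sy × A) = 5.84 × 10^7 m³ / (0.1 × 3.116 × 10^8 m²) = 1.874 m
Δh = 1.874 m = 6.149 ft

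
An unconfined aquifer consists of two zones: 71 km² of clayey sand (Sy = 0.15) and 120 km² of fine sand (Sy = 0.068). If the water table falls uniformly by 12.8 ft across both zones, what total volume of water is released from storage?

A₁ = 71 km² = 7.1 × 10^7 m²; A₂ = 120 km² = 1.2 × 10^8 m²
Δh = 12.8 ft = 3.901 m
ΔV₁ = 0.15 × 7.1 × 10^7 × 3.901 = 4.155 × 10^7 m³
ΔV₂ = 0.068 × 1.2 × 10^8 × 3.901 = 3.184 × 10^7 m³
ΔV = ΔV₁ + ΔV₂ = 7.339 × 10^7 m³

ΔV ≈ 7.34 × 10^7 m³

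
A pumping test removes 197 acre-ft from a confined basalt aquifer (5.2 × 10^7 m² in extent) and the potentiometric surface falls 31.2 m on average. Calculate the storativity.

ΔV = 197 acre-ft = 2.43 × 10^5 m³
S = ΔV / (A × Δh) = 2.43 × 10^5 m³ / (5.2 × 10^7 m² × 31.2 m) = 1.498 × 10^-4

S ≈ 1.5 × 10^-4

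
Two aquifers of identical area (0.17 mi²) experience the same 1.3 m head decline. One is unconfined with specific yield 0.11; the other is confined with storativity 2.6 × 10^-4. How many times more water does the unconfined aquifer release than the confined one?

A = 0.17 mi² = 4.403 × 10^5 m²
Unconfined: ΔV_u = Sy × A × Δh = 0.11 × 4.403 × 10^5 × 1.3 = 62960 m³
Confined: ΔV_c = S × A × Δh = 2.6 × 10^-4 × 4.403 × 10^5 × 1.3 = 148.8 m³
Ratio = ΔV_u / ΔV_c = Sy / S = 0.11 / 2.6 × 10^-4 = 423.1

ΔV_u / ΔV_c ≈ 423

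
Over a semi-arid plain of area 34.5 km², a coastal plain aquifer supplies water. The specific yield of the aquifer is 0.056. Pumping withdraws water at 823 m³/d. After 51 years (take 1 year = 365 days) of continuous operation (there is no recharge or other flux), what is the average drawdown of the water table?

A = 34.5 km² = 3.45 × 10^7 m²
t = 51 years = 18620 d
ΔV = Q × t = 823 m³/d × 18620 d = 1.532 × 10^7 m³
Δh = ΔV / (Sy × A) = 1.532 × 10^7 / (0.056 × 3.45 × 10^7) = 7.93 m

Δh ≈ 7.93 m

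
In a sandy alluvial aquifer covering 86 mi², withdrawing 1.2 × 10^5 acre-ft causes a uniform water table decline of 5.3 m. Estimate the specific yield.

Sy ≈ 0.13

A = 86 mi² = 2.227 × 10^8 m²
ΔV = 1.2 × 10^5 acre-ft = 1.48 × 10^8 m³
Sy = ΔV / (A × Δh) = 1.48 × 10^8 m³ / (2.227 × 10^8 m² × 5.3 m) = 0.1254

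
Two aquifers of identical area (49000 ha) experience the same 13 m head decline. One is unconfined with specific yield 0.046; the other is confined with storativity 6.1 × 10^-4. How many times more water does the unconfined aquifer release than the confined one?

A = 49000 ha = 4.9 × 10^8 m²
Unconfined: ΔV_u = Sy × A × Δh = 0.046 × 4.9 × 10^8 × 13 = 2.93 × 10^8 m³
Confined: ΔV_c = S × A × Δh = 6.1 × 10^-4 × 4.9 × 10^8 × 13 = 3.886 × 10^6 m³
Ratio = ΔV_u / ΔV_c = Sy / S = 0.046 / 6.1 × 10^-4 = 75.41

ΔV_u / ΔV_c ≈ 75.4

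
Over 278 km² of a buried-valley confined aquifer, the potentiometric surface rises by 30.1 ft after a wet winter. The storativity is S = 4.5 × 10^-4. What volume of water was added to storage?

A = 278 km² = 2.78 × 10^8 m²
Δh = 30.1 ft = 9.174 m
ΔV = S × A × Δh = 4.5 × 10^-4 × 2.78 × 10^8 m² × 9.174 m = 1.148 × 10^6 m³

ΔV ≈ 1.15 × 10^6 m³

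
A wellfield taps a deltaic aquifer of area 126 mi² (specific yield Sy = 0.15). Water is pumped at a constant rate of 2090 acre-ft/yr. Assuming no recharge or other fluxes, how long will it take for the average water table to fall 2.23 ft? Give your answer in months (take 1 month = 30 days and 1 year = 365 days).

t ≈ 157 months

A = 126 mi² = 3.263 × 10^8 m²
Δh = 2.23 ft = 0.6797 m
ΔV = Sy × A × Δh = 0.15 × 3.263 × 10^8 × 0.6797 = 3.327 × 10^7 m³
Q = 2090 acre-ft/yr = 7063 m³/d
t = ΔV / Q = 3.327 × 10^7 m³ / 7063 m³/d = 4711 d
t = 4711 d ≈ 157 months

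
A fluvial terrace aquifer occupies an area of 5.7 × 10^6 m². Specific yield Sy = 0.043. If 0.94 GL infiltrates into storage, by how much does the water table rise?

ΔV = 0.94 GL = 9.4 × 10^5 m³
Δh = ΔV / (Sy × A) = 9.4 × 10^5 m³ / (0.043 × 5.7 × 10^6 m²) = 3.835 m

Δh ≈ 3.84 m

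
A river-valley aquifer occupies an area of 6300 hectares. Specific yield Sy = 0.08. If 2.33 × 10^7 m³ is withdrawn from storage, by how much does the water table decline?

A = 6300 hectares = 6.3 × 10^7 m²
Δh = ΔV / (Sy × A) = 2.33 × 10^7 m³ / (0.08 × 6.3 × 10^7 m²) = 4.623 m

Δh ≈ 4.62 m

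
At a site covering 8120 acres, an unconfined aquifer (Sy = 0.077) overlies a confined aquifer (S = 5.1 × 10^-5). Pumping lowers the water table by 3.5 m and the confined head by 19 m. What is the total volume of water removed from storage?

ΔV ≈ 8.89 × 10^6 m³

A = 8120 acres = 3.286 × 10^7 m²
Unconfined: ΔV_u = Sy × A × Δh_u = 0.077 × 3.286 × 10^7 × 3.5 = 8.856 × 10^6 m³
Confined: ΔV_c = S × A × Δh_c = 5.1 × 10^-5 × 3.286 × 10^7 × 19 = 31840 m³
Total ΔV = 8.856 × 10^6 + 31840 = 8.888 × 10^6 m³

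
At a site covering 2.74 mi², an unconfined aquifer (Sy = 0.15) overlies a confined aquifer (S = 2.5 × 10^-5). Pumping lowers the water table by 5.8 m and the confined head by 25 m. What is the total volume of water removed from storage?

A = 2.74 mi² = 7.097 × 10^6 m²
Unconfined: ΔV_u = Sy × A × Δh_u = 0.15 × 7.097 × 10^6 × 5.8 = 6.174 × 10^6 m³
Confined: ΔV_c = S × A × Δh_c = 2.5 × 10^-5 × 7.097 × 10^6 × 25 = 4435 m³
Total ΔV = 6.174 × 10^6 + 4435 = 6.178 × 10^6 m³

ΔV ≈ 6.18 × 10^6 m³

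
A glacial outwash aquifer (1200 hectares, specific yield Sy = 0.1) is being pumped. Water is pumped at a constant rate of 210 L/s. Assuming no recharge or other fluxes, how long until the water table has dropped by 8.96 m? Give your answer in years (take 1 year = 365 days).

A = 1200 hectares = 1.2 × 10^7 m²
ΔV = Sy × A × Δh = 0.1 × 1.2 × 10^7 × 8.96 = 1.075 × 10^7 m³
Q = 210 L/s = 18140 m³/d
t = ΔV / Q = 1.075 × 10^7 m³ / 18140 m³/d = 592.6 d
t = 592.6 d ≈ 1.624 years

t ≈ 1.62 years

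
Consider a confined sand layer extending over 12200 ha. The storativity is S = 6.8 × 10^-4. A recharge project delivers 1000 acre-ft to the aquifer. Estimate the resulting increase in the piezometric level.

Δh ≈ 14.9 m

A = 12200 ha = 1.22 × 10^8 m²
ΔV = 1000 acre-ft = 1.233 × 10^6 m³
Δh = ΔV / (S × A) = 1.233 × 10^6 m³ / (6.8 × 10^-4 × 1.22 × 10^8 m²) = 14.87 m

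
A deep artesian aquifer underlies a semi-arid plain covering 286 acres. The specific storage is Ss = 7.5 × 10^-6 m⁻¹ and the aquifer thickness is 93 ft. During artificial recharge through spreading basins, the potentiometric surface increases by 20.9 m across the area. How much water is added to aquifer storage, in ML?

b = 93 ft = 28.35 m
S = Ss × b = 7.5 × 10^-6 m⁻¹ × 28.35 m = 2.126 × 10^-4
A = 286 acres = 1.157 × 10^6 m²
ΔV = S × A × Δh = 2.126 × 10^-4 × 1.157 × 10^6 m² × 20.9 m = 5143 m³
ΔV = 5143 m³ = 5.143 ML

ΔV ≈ 5.14 ML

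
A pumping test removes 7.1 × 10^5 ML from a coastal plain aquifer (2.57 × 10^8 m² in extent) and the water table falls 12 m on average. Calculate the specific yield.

ΔV = 7.1 × 10^5 ML = 7.1 × 10^8 m³
Sy = ΔV / (A × Δh) = 7.1 × 10^8 m³ / (2.57 × 10^8 m² × 12 m) = 0.2302

Sy ≈ 0.23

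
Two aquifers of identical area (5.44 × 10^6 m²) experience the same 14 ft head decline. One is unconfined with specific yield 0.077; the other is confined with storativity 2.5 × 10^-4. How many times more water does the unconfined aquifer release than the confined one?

Δh = 14 ft = 4.267 m
Unconfined: ΔV_u = Sy × A × Δh = 0.077 × 5.44 × 10^6 × 4.267 = 1.787 × 10^6 m³
Confined: ΔV_c = S × A × Δh = 2.5 × 10^-4 × 5.44 × 10^6 × 4.267 = 5803 m³
Ratio = ΔV_u / ΔV_c = Sy / S = 0.077 / 2.5 × 10^-4 = 308

ΔV_u / ΔV_c ≈ 308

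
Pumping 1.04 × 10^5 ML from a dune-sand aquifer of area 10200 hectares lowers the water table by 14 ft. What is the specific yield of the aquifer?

Sy ≈ 0.24

A = 10200 hectares = 1.02 × 10^8 m²
Δh = 14 ft = 4.267 m
ΔV = 1.04 × 10^5 ML = 1.04 × 10^8 m³
Sy = ΔV / (A × Δh) = 1.04 × 10^8 m³ / (1.02 × 10^8 m² × 4.267 m) = 0.2389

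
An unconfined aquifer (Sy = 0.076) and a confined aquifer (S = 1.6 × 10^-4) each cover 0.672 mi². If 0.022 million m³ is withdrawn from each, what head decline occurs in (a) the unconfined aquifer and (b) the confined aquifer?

Δh_u ≈ 0.166 m; Δh_c ≈ 79 m

A = 0.672 mi² = 1.74 × 10^6 m²
ΔV = 0.022 million m³ = 22000 m³
Unconfined: Δh_u = ΔV/(Sy·A) = 22000/(0.076 × 1.74 × 10^6) = 0.1663 m
Confined: Δh_c = ΔV/(S·A) = 22000/(1.6 × 10^-4 × 1.74 × 10^6) = 79 m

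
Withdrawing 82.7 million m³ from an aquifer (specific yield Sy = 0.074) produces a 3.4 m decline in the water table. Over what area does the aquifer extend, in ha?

ΔV = 82.7 million m³ = 8.27 × 10^7 m³
A = ΔV / (Sy × Δh) = 8.27 × 10^7 / (0.074 × 3.4) = 3.287 × 10^8 m²
A = 3.287 × 10^8 m² = 32870 ha

A ≈ 32900 ha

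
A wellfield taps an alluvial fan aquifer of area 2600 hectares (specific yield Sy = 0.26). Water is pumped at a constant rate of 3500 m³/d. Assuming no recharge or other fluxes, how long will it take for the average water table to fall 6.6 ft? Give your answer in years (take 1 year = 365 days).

A = 2600 hectares = 2.6 × 10^7 m²
Δh = 6.6 ft = 2.012 m
ΔV = Sy × A × Δh = 0.26 × 2.6 × 10^7 × 2.012 = 1.36 × 10^7 m³
t = ΔV / Q = 1.36 × 10^7 m³ / 3500 m³/d = 3885 d
t = 3885 d ≈ 10.64 years

t ≈ 10.6 years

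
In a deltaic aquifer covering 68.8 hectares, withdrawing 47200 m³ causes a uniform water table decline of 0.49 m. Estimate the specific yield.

Sy ≈ 0.14

A = 68.8 hectares = 6.88 × 10^5 m²
Sy = ΔV / (A × Δh) = 47200 m³ / (6.88 × 10^5 m² × 0.49 m) = 0.14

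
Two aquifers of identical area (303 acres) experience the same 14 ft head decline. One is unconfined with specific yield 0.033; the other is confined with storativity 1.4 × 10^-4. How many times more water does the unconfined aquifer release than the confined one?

A = 303 acres = 1.226 × 10^6 m²
Δh = 14 ft = 4.267 m
Unconfined: ΔV_u = Sy × A × Δh = 0.033 × 1.226 × 10^6 × 4.267 = 1.727 × 10^5 m³
Confined: ΔV_c = S × A × Δh = 1.4 × 10^-4 × 1.226 × 10^6 × 4.267 = 732.5 m³
Ratio = ΔV_u / ΔV_c = Sy / S = 0.033 / 1.4 × 10^-4 = 235.7

ΔV_u / ΔV_c ≈ 236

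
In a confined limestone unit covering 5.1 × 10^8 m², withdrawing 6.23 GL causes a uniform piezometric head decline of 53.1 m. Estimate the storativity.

ΔV = 6.23 GL = 6.23 × 10^6 m³
S = ΔV / (A × Δh) = 6.23 × 10^6 m³ / (5.1 × 10^8 m² × 53.1 m) = 2.301 × 10^-4

S ≈ 2.3 × 10^-4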